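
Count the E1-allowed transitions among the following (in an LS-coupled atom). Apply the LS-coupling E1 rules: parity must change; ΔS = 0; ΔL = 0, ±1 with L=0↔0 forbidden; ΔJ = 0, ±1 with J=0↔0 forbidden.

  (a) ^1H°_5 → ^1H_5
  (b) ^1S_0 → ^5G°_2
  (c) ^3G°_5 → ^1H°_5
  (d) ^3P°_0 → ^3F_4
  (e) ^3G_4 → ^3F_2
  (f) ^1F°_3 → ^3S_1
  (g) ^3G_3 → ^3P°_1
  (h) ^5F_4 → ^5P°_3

(a) allowed
(b) forbidden (ΔS, ΔL, ΔJ fail)
(c) forbidden (parity, ΔS fail)
(d) forbidden (ΔL, ΔJ fail)
(e) forbidden (parity, ΔJ fail)
(f) forbidden (ΔS, ΔL, ΔJ fail)
(g) forbidden (ΔL, ΔJ fail)
(h) forbidden (ΔL fails)
Total allowed: 1 of 8.

1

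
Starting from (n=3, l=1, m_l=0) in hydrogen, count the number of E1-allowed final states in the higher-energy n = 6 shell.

4

E1 requires Δl = ±1, so l_f ∈ {0, 2}; with 0 ≤ l_f ≤ n_f−1 = 5, the allowed l_f values are {0, 2}.
For l_f = 0: m_f ∈ {m_i−1, m_i, m_i+1} ∩ [−0, 0] = {0} → 1 state.
For l_f = 2: m_f ∈ {m_i−1, m_i, m_i+1} ∩ [−2, 2] = {-1, 0, 1} → 3 states.
Total: 4.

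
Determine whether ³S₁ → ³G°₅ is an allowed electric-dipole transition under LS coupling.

Reading off the term symbols: S 1→1, L 0→4, J 1→5, parity even→odd.
Parity must change: even → odd — passes.
ΔS = 0: S: 1 → 1 — passes.
ΔL = 0, ±1 (not L=0↔0): L: 0 → 4, ΔL = +4 — fails.
ΔJ = 0, ±1 (not J=0↔0): J: 1 → 5, ΔJ = +4 — fails.
Rule(s) violated: ΔL, ΔJ.

forbidden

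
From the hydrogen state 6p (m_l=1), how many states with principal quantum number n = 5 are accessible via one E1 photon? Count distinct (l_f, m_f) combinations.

E1 requires Δl = ±1, so l_f ∈ {0, 2}; with 0 ≤ l_f ≤ n_f−1 = 4, the allowed l_f values are {0, 2}.
For l_f = 0: m_f ∈ {m_i−1, m_i, m_i+1} ∩ [−0, 0] = {0} → 1 state.
For l_f = 2: m_f ∈ {m_i−1, m_i, m_i+1} ∩ [−2, 2] = {0, 1, 2} → 3 states.
Total: 4.

4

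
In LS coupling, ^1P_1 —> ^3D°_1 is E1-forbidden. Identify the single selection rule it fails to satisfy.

Initial level: S=0, L=1, J=1, parity even. Final level: S=1, L=2, J=1, parity odd.
Parity must change: even → odd — ✓.
ΔS = 0: S: 0 → 1 — ✗.
ΔL = 0, ±1 (not L=0↔0): L: 1 → 2, ΔL = +1 — ✓.
ΔJ = 0, ±1 (not J=0↔0): J: 1 → 1, ΔJ = +0 — ✓.

the ΔS = 0 rule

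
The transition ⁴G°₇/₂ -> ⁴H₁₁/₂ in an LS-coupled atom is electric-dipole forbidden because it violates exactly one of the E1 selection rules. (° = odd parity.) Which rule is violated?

the ΔJ = 0, ±1 rule

Initial level: S=3/2, L=4, J=7/2, parity odd. Final level: S=3/2, L=5, J=11/2, parity even.
Parity must change: odd → even — ✓.
ΔS = 0: S: 3/2 → 3/2 — ✓.
ΔL = 0, ±1 (not L=0↔0): L: 4 → 5, ΔL = +1 — ✓.
ΔJ = 0, ±1 (not J=0↔0): J: 7/2 → 11/2, ΔJ = +2 — ✗.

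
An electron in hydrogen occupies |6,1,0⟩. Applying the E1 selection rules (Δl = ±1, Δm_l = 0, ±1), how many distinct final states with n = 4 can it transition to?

4

E1 requires Δl = ±1, so l_f ∈ {0, 2}; with 0 ≤ l_f ≤ n_f−1 = 3, the allowed l_f values are {0, 2}.
For l_f = 0: m_f ∈ {m_i−1, m_i, m_i+1} ∩ [−0, 0] = {0} → 1 state.
For l_f = 2: m_f ∈ {m_i−1, m_i, m_i+1} ∩ [−2, 2] = {-1, 0, 1} → 3 states.
Total: 4.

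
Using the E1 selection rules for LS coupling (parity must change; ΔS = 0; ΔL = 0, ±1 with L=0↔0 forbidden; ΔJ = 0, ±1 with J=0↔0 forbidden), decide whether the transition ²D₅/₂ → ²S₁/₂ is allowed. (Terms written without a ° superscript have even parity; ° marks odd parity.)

forbidden

Reading off the term symbols: S 1/2→1/2, L 2→0, J 5/2→1/2, parity even→even.
Parity must change: even → even — ✗.
ΔS = 0: S: 1/2 → 1/2 — ✓.
ΔL = 0, ±1 (not L=0↔0): L: 2 → 0, ΔL = -2 — ✗.
ΔJ = 0, ±1 (not J=0↔0): J: 5/2 → 1/2, ΔJ = -2 — ✗.
Rule(s) violated: parity, ΔL, ΔJ.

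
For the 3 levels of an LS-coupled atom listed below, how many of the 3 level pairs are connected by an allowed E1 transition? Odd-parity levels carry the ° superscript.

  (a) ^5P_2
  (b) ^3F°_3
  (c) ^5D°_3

(a)–(b): forbidden (ΔS, ΔL).
(a)–(c): allowed.
(b)–(c): forbidden (parity, ΔS).
Allowed pairs: 1 of 3.

1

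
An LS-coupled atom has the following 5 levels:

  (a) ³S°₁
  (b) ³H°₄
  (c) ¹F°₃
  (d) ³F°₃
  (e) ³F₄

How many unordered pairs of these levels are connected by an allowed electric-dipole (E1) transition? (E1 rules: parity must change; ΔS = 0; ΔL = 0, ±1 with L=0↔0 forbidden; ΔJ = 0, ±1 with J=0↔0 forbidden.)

(a)–(b): forbidden (parity, ΔL, ΔJ).
(a)–(c): forbidden (parity, ΔS, ΔL, ΔJ).
(a)–(d): forbidden (parity, ΔL, ΔJ).
(a)–(e): forbidden (ΔL, ΔJ).
(b)–(c): forbidden (parity, ΔS, ΔL).
(b)–(d): forbidden (parity, ΔL).
(b)–(e): forbidden (ΔL).
(c)–(d): forbidden (parity, ΔS).
(c)–(e): forbidden (ΔS).
(d)–(e): allowed.
Allowed pairs: 1 of 10.

1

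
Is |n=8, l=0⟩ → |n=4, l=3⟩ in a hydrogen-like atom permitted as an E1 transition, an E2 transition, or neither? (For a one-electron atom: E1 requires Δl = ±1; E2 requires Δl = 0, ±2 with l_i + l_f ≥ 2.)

Δl = 3 − 0 = +3; l_i + l_f = 3.
E1 (Δl = ±1): not satisfied.
E2 (Δl = 0,±2, l_i+l_f ≥ 2): not satisfied.

neither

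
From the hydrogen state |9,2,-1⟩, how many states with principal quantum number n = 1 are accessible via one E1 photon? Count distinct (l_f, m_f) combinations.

E1 requires l_f ∈ {1, 3}, but neither lies in [0, 0], so no final state is reachable.
Total: 0.

0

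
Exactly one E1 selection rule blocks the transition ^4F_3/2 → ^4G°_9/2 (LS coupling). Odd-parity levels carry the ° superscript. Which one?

Reading off the term symbols: S 3/2→3/2, L 3→4, J 3/2→9/2, parity even→odd.
Parity must change: even → odd — ✓.
ΔS = 0: S: 3/2 → 3/2 — ✓.
ΔL = 0, ±1 (not L=0↔0): L: 3 → 4, ΔL = +1 — ✓.
ΔJ = 0, ±1 (not J=0↔0): J: 3/2 → 9/2, ΔJ = +3 — ✗.

the ΔJ = 0, ±1 rule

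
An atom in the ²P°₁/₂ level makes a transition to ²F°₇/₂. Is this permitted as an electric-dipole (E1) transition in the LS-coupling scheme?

forbidden

Initial level: S=1/2, L=1, J=1/2, parity odd. Final level: S=1/2, L=3, J=7/2, parity odd.
ΔS = 0: S: 1/2 → 1/2 — ✓.
ΔJ = 0, ±1 (not J=0↔0): J: 1/2 → 7/2, ΔJ = +3 — ✗.
ΔL = 0, ±1 (not L=0↔0): L: 1 → 3, ΔL = +2 — ✗.
Parity must change: odd → odd — ✗.
Rule(s) violated: parity, ΔL, ΔJ.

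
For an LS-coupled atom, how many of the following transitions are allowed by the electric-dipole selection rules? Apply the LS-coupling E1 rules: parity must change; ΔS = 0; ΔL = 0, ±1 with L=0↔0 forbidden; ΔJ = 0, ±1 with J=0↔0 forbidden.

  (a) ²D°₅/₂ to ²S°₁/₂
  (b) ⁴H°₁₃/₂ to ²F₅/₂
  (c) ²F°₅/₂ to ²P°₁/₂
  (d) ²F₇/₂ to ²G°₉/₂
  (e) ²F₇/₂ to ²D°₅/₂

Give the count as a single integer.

2

(a) forbidden (parity, ΔL, ΔJ fail)
(b) forbidden (ΔS, ΔL, ΔJ fail)
(c) forbidden (parity, ΔL, ΔJ fail)
(d) allowed
(e) allowed
Total allowed: 2 of 5.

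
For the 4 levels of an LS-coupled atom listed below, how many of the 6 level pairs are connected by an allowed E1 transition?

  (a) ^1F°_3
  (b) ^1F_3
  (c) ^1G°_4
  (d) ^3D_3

(a)–(b): allowed.
(a)–(c): forbidden (parity).
(a)–(d): forbidden (ΔS).
(b)–(c): allowed.
(b)–(d): forbidden (parity, ΔS).
(c)–(d): forbidden (ΔS, ΔL).
Allowed pairs: 2 of 6.

2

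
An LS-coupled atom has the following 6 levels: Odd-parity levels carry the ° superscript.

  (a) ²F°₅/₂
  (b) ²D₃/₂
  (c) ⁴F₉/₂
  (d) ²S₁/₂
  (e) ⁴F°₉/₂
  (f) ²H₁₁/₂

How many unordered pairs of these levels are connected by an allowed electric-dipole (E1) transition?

(a)–(b): allowed.
(a)–(c): forbidden (ΔS, ΔJ).
(a)–(d): forbidden (ΔL, ΔJ).
(a)–(e): forbidden (parity, ΔS, ΔJ).
(a)–(f): forbidden (ΔL, ΔJ).
(b)–(c): forbidden (parity, ΔS, ΔJ).
(b)–(d): forbidden (parity, ΔL).
(b)–(e): forbidden (ΔS, ΔJ).
(b)–(f): forbidden (parity, ΔL, ΔJ).
(c)–(d): forbidden (parity, ΔS, ΔL, ΔJ).
(c)–(e): allowed.
(c)–(f): forbidden (parity, ΔS, ΔL).
(d)–(e): forbidden (ΔS, ΔL, ΔJ).
(d)–(f): forbidden (parity, ΔL, ΔJ).
(e)–(f): forbidden (ΔS, ΔL).
Allowed pairs: 2 of 15.

2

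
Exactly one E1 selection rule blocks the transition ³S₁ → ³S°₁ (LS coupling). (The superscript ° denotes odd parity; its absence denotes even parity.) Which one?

ΔJ = 0, ±1 (not J=0↔0): J: 1 → 1, ΔJ = +0 — ✓.
Parity must change: even → odd — ✓.
ΔL = 0, ±1 (not L=0↔0): L: 0 → 0, ΔL = +0 — ✗.
ΔS = 0: S: 1 → 1 — ✓.

the L=0 ↔ L=0 exclusion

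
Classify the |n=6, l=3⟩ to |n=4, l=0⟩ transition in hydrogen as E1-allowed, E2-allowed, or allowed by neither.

neither

Δl = 0 − 3 = -3; l_i + l_f = 3.
E1 (Δl = ±1): not satisfied.
E2 (Δl = 0,±2, l_i+l_f ≥ 2): not satisfied.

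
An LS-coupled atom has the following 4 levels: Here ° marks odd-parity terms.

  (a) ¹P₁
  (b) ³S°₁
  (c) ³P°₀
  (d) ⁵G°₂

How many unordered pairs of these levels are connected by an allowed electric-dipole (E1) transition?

0

(a)–(b): forbidden (ΔS).
(a)–(c): forbidden (ΔS).
(a)–(d): forbidden (ΔS, ΔL).
(b)–(c): forbidden (parity).
(b)–(d): forbidden (parity, ΔS, ΔL).
(c)–(d): forbidden (parity, ΔS, ΔL, ΔJ).
Allowed pairs: 0 of 6.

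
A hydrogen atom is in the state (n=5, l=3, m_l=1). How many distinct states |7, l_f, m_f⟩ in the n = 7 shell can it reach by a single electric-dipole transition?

6

E1 requires Δl = ±1, so l_f ∈ {2, 4}; with 0 ≤ l_f ≤ n_f−1 = 6, the allowed l_f values are {2, 4}.
For l_f = 2: m_f ∈ {m_i−1, m_i, m_i+1} ∩ [−2, 2] = {0, 1, 2} → 3 states.
For l_f = 4: m_f ∈ {m_i−1, m_i, m_i+1} ∩ [−4, 4] = {0, 1, 2} → 3 states.
Total: 6.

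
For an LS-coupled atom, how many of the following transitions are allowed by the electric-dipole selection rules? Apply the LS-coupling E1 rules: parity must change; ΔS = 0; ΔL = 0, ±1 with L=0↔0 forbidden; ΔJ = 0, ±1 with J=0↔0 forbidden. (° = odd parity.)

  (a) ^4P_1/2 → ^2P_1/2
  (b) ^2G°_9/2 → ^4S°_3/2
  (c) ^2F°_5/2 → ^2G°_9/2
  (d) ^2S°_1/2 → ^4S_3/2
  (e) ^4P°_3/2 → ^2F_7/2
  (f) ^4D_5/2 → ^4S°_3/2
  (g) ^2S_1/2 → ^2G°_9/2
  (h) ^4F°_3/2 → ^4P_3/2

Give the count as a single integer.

(a) forbidden (parity, ΔS fail)
(b) forbidden (parity, ΔS, ΔL, ΔJ fail)
(c) forbidden (parity, ΔJ fail)
(d) forbidden (ΔS, ΔL fail)
(e) forbidden (ΔS, ΔL, ΔJ fail)
(f) forbidden (ΔL fails)
(g) forbidden (ΔL, ΔJ fail)
(h) forbidden (ΔL fails)
Total allowed: 0 of 8.

0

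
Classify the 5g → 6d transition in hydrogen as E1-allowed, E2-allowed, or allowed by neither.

E2

Δl = 2 − 4 = -2; l_i + l_f = 6.
E1 (Δl = ±1): not satisfied.
E2 (Δl = 0,±2, l_i+l_f ≥ 2): satisfied.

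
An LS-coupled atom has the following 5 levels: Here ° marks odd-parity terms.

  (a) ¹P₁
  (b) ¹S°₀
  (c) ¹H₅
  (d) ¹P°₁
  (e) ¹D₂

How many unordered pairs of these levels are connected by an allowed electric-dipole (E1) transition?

3

(a)–(b): allowed.
(a)–(c): forbidden (parity, ΔL, ΔJ).
(a)–(d): allowed.
(a)–(e): forbidden (parity).
(b)–(c): forbidden (ΔL, ΔJ).
(b)–(d): forbidden (parity).
(b)–(e): forbidden (ΔL, ΔJ).
(c)–(d): forbidden (ΔL, ΔJ).
(c)–(e): forbidden (parity, ΔL, ΔJ).
(d)–(e): allowed.
Allowed pairs: 3 of 10.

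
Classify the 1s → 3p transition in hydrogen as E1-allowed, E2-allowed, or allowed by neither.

E1

Δl = 1 − 0 = +1; l_i + l_f = 1.
E1 (Δl = ±1): satisfied.
E2 (Δl = 0,±2, l_i+l_f ≥ 2): not satisfied.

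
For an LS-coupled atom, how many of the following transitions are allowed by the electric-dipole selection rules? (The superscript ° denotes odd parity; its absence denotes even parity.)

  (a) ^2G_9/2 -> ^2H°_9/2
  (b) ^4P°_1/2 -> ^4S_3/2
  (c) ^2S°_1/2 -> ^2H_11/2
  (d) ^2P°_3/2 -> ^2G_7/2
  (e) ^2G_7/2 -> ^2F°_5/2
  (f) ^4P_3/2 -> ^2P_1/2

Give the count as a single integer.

(a) allowed
(b) allowed
(c) forbidden (ΔL, ΔJ fail)
(d) forbidden (ΔL, ΔJ fail)
(e) allowed
(f) forbidden (parity, ΔS fail)
Total allowed: 3 of 6.

3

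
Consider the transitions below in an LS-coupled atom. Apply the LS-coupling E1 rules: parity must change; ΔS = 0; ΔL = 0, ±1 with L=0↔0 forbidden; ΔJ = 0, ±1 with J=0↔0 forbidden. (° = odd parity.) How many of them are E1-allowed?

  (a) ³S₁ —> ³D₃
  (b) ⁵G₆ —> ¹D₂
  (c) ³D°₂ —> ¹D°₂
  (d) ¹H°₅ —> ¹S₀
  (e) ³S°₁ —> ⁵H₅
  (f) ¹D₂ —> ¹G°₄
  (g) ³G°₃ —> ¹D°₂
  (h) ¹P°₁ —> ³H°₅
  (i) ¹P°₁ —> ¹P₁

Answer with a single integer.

1

(a) forbidden (parity, ΔL, ΔJ fail)
(b) forbidden (parity, ΔS, ΔL, ΔJ fail)
(c) forbidden (parity, ΔS fail)
(d) forbidden (ΔL, ΔJ fail)
(e) forbidden (ΔS, ΔL, ΔJ fail)
(f) forbidden (ΔL, ΔJ fail)
(g) forbidden (parity, ΔS, ΔL fail)
(h) forbidden (parity, ΔS, ΔL, ΔJ fail)
(i) allowed
Total allowed: 1 of 9.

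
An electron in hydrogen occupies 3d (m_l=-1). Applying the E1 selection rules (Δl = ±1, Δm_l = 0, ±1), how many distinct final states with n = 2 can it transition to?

E1 requires Δl = ±1, so l_f ∈ {1, 3}; with 0 ≤ l_f ≤ n_f−1 = 1, the allowed l_f values are {1}.
For l_f = 1: m_f ∈ {m_i−1, m_i, m_i+1} ∩ [−1, 1] = {-1, 0} → 2 states.
Total: 2.

2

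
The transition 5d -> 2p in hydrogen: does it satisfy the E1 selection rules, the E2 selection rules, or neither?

E1

Δl = 1 − 2 = -1; l_i + l_f = 3.
E1 (Δl = ±1): satisfied.
E2 (Δl = 0,±2, l_i+l_f ≥ 2): not satisfied.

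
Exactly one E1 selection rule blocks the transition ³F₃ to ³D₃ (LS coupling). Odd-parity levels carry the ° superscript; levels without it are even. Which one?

parity

Initial level: S=1, L=3, J=3, parity even. Final level: S=1, L=2, J=3, parity even.
Parity must change: even → even — violated.
ΔS = 0: S: 1 → 1 — satisfied.
ΔL = 0, ±1 (not L=0↔0): L: 3 → 2, ΔL = -1 — satisfied.
ΔJ = 0, ±1 (not J=0↔0): J: 3 → 3, ΔJ = +0 — satisfied.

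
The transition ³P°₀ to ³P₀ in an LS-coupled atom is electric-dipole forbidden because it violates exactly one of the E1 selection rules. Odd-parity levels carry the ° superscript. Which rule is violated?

the J=0 ↔ J=0 exclusion

Parity must change: odd → even — ✓.
ΔS = 0: S: 1 → 1 — ✓.
ΔL = 0, ±1 (not L=0↔0): L: 1 → 1, ΔL = +0 — ✓.
ΔJ = 0, ±1 (not J=0↔0): J: 0 → 0, ΔJ = +0 — ✗.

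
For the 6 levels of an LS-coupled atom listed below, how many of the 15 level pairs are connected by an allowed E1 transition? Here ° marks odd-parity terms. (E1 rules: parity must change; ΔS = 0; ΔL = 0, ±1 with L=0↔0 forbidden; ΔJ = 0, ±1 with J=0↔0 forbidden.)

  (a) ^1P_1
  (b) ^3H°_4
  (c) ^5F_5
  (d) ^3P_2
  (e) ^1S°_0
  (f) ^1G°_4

(a)–(b): forbidden (ΔS, ΔL, ΔJ).
(a)–(c): forbidden (parity, ΔS, ΔL, ΔJ).
(a)–(d): forbidden (parity, ΔS).
(a)–(e): allowed.
(a)–(f): forbidden (ΔL, ΔJ).
(b)–(c): forbidden (ΔS, ΔL).
(b)–(d): forbidden (ΔL, ΔJ).
(b)–(e): forbidden (parity, ΔS, ΔL, ΔJ).
(b)–(f): forbidden (parity, ΔS).
(c)–(d): forbidden (parity, ΔS, ΔL, ΔJ).
(c)–(e): forbidden (ΔS, ΔL, ΔJ).
(c)–(f): forbidden (ΔS).
(d)–(e): forbidden (ΔS, ΔJ).
(d)–(f): forbidden (ΔS, ΔL, ΔJ).
(e)–(f): forbidden (parity, ΔL, ΔJ).
Allowed pairs: 1 of 15.

1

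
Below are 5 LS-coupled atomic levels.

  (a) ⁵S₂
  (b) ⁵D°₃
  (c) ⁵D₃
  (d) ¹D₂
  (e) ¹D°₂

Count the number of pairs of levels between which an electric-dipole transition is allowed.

(a)–(b): forbidden (ΔL).
(a)–(c): forbidden (parity, ΔL).
(a)–(d): forbidden (parity, ΔS, ΔL).
(a)–(e): forbidden (ΔS, ΔL).
(b)–(c): allowed.
(b)–(d): forbidden (ΔS).
(b)–(e): forbidden (parity, ΔS).
(c)–(d): forbidden (parity, ΔS).
(c)–(e): forbidden (ΔS).
(d)–(e): allowed.
Allowed pairs: 2 of 10.

2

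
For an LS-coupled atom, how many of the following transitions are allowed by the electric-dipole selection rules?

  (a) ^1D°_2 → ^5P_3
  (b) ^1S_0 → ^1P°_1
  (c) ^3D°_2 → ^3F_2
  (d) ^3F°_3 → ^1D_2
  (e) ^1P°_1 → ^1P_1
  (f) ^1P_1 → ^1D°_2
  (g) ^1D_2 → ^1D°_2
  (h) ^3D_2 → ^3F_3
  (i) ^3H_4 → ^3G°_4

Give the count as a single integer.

(a) forbidden (ΔS fails)
(b) allowed
(c) allowed
(d) forbidden (ΔS fails)
(e) allowed
(f) allowed
(g) allowed
(h) forbidden (parity fails)
(i) allowed
Total allowed: 6 of 9.

6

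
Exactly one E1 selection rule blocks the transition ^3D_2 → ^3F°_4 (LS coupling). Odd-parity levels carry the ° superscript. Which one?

the ΔJ = 0, ±1 rule

Initial level: S=1, L=2, J=2, parity even. Final level: S=1, L=3, J=4, parity odd.
Parity must change: even → odd — passes.
ΔS = 0: S: 1 → 1 — passes.
ΔL = 0, ±1 (not L=0↔0): L: 2 → 3, ΔL = +1 — passes.
ΔJ = 0, ±1 (not J=0↔0): J: 2 → 4, ΔJ = +2 — fails.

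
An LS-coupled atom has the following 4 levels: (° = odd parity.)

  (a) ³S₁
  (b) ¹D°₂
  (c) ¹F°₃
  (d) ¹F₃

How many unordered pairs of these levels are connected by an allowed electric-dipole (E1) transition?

(a)–(b): forbidden (ΔS, ΔL).
(a)–(c): forbidden (ΔS, ΔL, ΔJ).
(a)–(d): forbidden (parity, ΔS, ΔL, ΔJ).
(b)–(c): forbidden (parity).
(b)–(d): allowed.
(c)–(d): allowed.
Allowed pairs: 2 of 6.

2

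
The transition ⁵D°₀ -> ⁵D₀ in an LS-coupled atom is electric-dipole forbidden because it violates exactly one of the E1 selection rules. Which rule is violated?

Initial level: S=2, L=2, J=0, parity odd. Final level: S=2, L=2, J=0, parity even.
Parity must change: odd → even — ok.
ΔS = 0: S: 2 → 2 — ok.
ΔL = 0, ±1 (not L=0↔0): L: 2 → 2, ΔL = +0 — ok.
ΔJ = 0, ±1 (not J=0↔0): J: 0 → 0, ΔJ = +0 — fails.

the J=0 ↔ J=0 exclusion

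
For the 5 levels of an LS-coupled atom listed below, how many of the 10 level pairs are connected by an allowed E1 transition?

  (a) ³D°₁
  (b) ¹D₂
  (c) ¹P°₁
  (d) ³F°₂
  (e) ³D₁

3

(a)–(b): forbidden (ΔS).
(a)–(c): forbidden (parity, ΔS).
(a)–(d): forbidden (parity).
(a)–(e): allowed.
(b)–(c): allowed.
(b)–(d): forbidden (ΔS).
(b)–(e): forbidden (parity, ΔS).
(c)–(d): forbidden (parity, ΔS, ΔL).
(c)–(e): forbidden (ΔS).
(d)–(e): allowed.
Allowed pairs: 3 of 10.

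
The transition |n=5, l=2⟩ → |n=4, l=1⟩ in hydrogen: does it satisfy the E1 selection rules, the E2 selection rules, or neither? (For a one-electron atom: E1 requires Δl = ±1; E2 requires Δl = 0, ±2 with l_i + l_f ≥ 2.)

E1

Δl = 1 − 2 = -1; l_i + l_f = 3.
E1 (Δl = ±1): satisfied.
E2 (Δl = 0,±2, l_i+l_f ≥ 2): not satisfied.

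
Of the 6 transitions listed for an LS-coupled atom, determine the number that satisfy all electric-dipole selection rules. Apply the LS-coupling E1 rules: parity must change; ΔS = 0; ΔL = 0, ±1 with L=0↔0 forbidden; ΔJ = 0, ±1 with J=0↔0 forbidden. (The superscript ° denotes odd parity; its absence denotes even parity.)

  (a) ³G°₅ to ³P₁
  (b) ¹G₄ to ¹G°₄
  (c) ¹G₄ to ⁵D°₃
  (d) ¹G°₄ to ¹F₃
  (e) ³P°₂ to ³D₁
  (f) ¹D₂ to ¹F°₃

4

(a) forbidden (ΔL, ΔJ fail)
(b) allowed
(c) forbidden (ΔS, ΔL fail)
(d) allowed
(e) allowed
(f) allowed
Total allowed: 4 of 6.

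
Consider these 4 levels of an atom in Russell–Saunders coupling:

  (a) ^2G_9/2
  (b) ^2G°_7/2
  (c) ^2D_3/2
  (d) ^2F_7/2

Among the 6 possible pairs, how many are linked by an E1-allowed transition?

2

(a)–(b): allowed.
(a)–(c): forbidden (parity, ΔL, ΔJ).
(a)–(d): forbidden (parity).
(b)–(c): forbidden (ΔL, ΔJ).
(b)–(d): allowed.
(c)–(d): forbidden (parity, ΔJ).
Allowed pairs: 2 of 6.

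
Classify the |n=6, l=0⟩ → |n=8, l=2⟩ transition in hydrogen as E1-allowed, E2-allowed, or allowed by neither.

E2

Δl = 2 − 0 = +2; l_i + l_f = 2.
E1 (Δl = ±1): not satisfied.
E2 (Δl = 0,±2, l_i+l_f ≥ 2): satisfied.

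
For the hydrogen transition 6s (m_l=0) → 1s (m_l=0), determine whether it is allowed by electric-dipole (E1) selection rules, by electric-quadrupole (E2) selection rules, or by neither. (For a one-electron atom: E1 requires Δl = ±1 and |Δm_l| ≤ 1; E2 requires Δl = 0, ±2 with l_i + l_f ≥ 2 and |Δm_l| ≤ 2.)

Δl = 0 − 0 = +0; l_i + l_f = 0.
Δm_l = +0.
E1 (Δl = ±1, |Δm_l| ≤ 1): not satisfied.
E2 (Δl = 0,±2, l_i+l_f ≥ 2, |Δm_l| ≤ 2): not satisfied.

neither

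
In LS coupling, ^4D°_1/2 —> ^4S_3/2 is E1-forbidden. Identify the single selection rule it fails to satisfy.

Reading off the term symbols: S 3/2→3/2, L 2→0, J 1/2→3/2, parity odd→even.
ΔS = 0: S: 3/2 → 3/2 — ok.
Parity must change: odd → even — ok.
ΔL = 0, ±1 (not L=0↔0): L: 2 → 0, ΔL = -2 — fails.
ΔJ = 0, ±1 (not J=0↔0): J: 1/2 → 3/2, ΔJ = +1 — ok.

the ΔL = 0, ±1 rule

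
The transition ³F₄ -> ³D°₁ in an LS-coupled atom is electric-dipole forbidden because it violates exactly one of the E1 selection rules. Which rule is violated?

Reading off the term symbols: S 1→1, L 3→2, J 4→1, parity even→odd.
ΔL = 0, ±1 (not L=0↔0): L: 3 → 2, ΔL = -1 — satisfied.
ΔJ = 0, ±1 (not J=0↔0): J: 4 → 1, ΔJ = -3 — violated.
ΔS = 0: S: 1 → 1 — satisfied.
Parity must change: even → odd — satisfied.

the ΔJ = 0, ±1 rule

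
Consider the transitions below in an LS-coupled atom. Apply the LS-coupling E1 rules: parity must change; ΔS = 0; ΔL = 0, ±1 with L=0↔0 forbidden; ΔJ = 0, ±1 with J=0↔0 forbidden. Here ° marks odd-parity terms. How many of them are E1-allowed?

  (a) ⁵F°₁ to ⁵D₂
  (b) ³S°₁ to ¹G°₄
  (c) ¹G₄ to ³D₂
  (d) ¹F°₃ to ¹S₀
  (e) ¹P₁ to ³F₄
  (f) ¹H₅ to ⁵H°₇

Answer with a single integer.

(a) allowed
(b) forbidden (parity, ΔS, ΔL, ΔJ fail)
(c) forbidden (parity, ΔS, ΔL, ΔJ fail)
(d) forbidden (ΔL, ΔJ fail)
(e) forbidden (parity, ΔS, ΔL, ΔJ fail)
(f) forbidden (ΔS, ΔJ fail)
Total allowed: 1 of 6.

1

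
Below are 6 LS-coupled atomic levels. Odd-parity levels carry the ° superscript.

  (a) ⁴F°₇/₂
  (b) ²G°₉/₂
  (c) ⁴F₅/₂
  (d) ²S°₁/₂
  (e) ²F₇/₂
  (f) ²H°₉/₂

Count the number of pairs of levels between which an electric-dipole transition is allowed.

2

(a)–(b): forbidden (parity, ΔS).
(a)–(c): allowed.
(a)–(d): forbidden (parity, ΔS, ΔL, ΔJ).
(a)–(e): forbidden (ΔS).
(a)–(f): forbidden (parity, ΔS, ΔL).
(b)–(c): forbidden (ΔS, ΔJ).
(b)–(d): forbidden (parity, ΔL, ΔJ).
(b)–(e): allowed.
(b)–(f): forbidden (parity).
(c)–(d): forbidden (ΔS, ΔL, ΔJ).
(c)–(e): forbidden (parity, ΔS).
(c)–(f): forbidden (ΔS, ΔL, ΔJ).
(d)–(e): forbidden (ΔL, ΔJ).
(d)–(f): forbidden (parity, ΔL, ΔJ).
(e)–(f): forbidden (ΔL).
Allowed pairs: 2 of 15.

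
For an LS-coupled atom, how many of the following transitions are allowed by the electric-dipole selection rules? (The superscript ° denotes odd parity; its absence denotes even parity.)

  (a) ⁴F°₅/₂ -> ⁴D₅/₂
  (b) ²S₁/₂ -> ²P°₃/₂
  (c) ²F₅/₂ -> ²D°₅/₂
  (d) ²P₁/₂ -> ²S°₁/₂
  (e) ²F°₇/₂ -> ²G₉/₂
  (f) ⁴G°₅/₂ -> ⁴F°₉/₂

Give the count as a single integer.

5

(a) allowed
(b) allowed
(c) allowed
(d) allowed
(e) allowed
(f) forbidden (parity, ΔJ fail)
Total allowed: 5 of 6.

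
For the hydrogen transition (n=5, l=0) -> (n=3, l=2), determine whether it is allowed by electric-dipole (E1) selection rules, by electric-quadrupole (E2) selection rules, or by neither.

Δl = 2 − 0 = +2; l_i + l_f = 2.
E1 (Δl = ±1): not satisfied.
E2 (Δl = 0,±2, l_i+l_f ≥ 2): satisfied.

E2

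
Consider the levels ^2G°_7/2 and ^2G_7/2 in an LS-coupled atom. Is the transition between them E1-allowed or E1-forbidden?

allowed

Initial level: S=1/2, L=4, J=7/2, parity odd. Final level: S=1/2, L=4, J=7/2, parity even.
ΔJ = 0, ±1 (not J=0↔0): J: 7/2 → 7/2, ΔJ = +0 — passes.
ΔS = 0: S: 1/2 → 1/2 — passes.
Parity must change: odd → even — passes.
ΔL = 0, ±1 (not L=0↔0): L: 4 → 4, ΔL = +0 — passes.
All four E1 rules are satisfied.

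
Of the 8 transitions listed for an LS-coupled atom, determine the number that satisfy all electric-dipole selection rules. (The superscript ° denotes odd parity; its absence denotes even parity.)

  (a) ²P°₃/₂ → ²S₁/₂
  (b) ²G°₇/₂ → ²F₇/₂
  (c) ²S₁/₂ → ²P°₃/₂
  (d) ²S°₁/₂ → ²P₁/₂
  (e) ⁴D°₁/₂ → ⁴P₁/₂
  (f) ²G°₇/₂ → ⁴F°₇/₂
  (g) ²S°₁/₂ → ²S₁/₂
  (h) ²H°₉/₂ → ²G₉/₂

6

(a) allowed
(b) allowed
(c) allowed
(d) allowed
(e) allowed
(f) forbidden (parity, ΔS fail)
(g) forbidden (ΔL fails)
(h) allowed
Total allowed: 6 of 8.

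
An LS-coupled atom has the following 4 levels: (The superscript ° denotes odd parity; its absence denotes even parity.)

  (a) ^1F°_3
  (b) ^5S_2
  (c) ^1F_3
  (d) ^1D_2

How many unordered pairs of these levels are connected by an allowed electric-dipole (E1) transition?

2

(a)–(b): forbidden (ΔS, ΔL).
(a)–(c): allowed.
(a)–(d): allowed.
(b)–(c): forbidden (parity, ΔS, ΔL).
(b)–(d): forbidden (parity, ΔS, ΔL).
(c)–(d): forbidden (parity).
Allowed pairs: 2 of 6.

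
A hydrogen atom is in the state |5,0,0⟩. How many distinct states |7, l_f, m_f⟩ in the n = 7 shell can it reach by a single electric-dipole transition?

3

E1 requires Δl = ±1, so l_f ∈ {-1, 1}; with 0 ≤ l_f ≤ n_f−1 = 6, the allowed l_f values are {1}.
For l_f = 1: m_f ∈ {m_i−1, m_i, m_i+1} ∩ [−1, 1] = {-1, 0, 1} → 3 states.
Total: 3.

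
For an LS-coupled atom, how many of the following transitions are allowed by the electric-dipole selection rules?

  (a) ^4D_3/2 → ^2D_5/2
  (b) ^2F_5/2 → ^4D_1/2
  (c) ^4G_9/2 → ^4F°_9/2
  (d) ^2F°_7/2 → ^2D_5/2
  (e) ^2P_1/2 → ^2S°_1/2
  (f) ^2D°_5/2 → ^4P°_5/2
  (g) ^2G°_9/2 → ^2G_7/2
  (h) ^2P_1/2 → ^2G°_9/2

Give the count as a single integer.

(a) forbidden (parity, ΔS fail)
(b) forbidden (parity, ΔS, ΔJ fail)
(c) allowed
(d) allowed
(e) allowed
(f) forbidden (parity, ΔS fail)
(g) allowed
(h) forbidden (ΔL, ΔJ fail)
Total allowed: 4 of 8.

4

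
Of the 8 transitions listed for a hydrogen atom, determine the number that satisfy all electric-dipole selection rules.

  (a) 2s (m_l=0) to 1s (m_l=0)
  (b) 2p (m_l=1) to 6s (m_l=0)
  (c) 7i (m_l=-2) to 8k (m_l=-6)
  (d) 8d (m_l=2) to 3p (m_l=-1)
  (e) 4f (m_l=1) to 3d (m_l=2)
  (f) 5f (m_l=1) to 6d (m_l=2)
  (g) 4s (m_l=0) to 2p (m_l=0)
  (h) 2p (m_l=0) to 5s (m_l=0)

5

(a) forbidden — Δl = +0 (E1 requires Δl = ±1)
(b) allowed
(c) forbidden — Δm_l = -4 (E1 requires Δm_l = 0, ±1)
(d) forbidden — Δm_l = -3 (E1 requires Δm_l = 0, ±1)
(e) allowed
(f) allowed
(g) allowed
(h) allowed
Total allowed: 5 of 8.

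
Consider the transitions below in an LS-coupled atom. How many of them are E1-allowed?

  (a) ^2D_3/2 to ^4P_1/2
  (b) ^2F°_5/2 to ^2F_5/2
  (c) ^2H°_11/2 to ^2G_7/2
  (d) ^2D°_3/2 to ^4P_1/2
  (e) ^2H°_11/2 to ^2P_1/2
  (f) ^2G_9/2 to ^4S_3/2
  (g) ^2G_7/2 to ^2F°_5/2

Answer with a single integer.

(a) forbidden (parity, ΔS fail)
(b) allowed
(c) forbidden (ΔJ fails)
(d) forbidden (ΔS fails)
(e) forbidden (ΔL, ΔJ fail)
(f) forbidden (parity, ΔS, ΔL, ΔJ fail)
(g) allowed
Total allowed: 2 of 7.

2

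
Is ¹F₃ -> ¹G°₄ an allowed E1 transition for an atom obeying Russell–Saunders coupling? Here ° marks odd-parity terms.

allowed

Initial level: S=0, L=3, J=3, parity even. Final level: S=0, L=4, J=4, parity odd.
Parity must change: even → odd — satisfied.
ΔS = 0: S: 0 → 0 — satisfied.
ΔL = 0, ±1 (not L=0↔0): L: 3 → 4, ΔL = +1 — satisfied.
ΔJ = 0, ±1 (not J=0↔0): J: 3 → 4, ΔJ = +1 — satisfied.
All four E1 rules are satisfied.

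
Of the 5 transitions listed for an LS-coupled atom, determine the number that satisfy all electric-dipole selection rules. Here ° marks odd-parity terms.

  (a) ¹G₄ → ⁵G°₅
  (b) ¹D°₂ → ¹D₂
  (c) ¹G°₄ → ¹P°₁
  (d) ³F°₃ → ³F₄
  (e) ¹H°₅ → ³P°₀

(a) forbidden (ΔS fails)
(b) allowed
(c) forbidden (parity, ΔL, ΔJ fail)
(d) allowed
(e) forbidden (parity, ΔS, ΔL, ΔJ fail)
Total allowed: 2 of 5.

2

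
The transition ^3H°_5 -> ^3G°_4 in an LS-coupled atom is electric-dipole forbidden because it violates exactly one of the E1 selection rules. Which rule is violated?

Parity must change: odd → odd — fails.
ΔS = 0: S: 1 → 1 — ok.
ΔL = 0, ±1 (not L=0↔0): L: 5 → 4, ΔL = -1 — ok.
ΔJ = 0, ±1 (not J=0↔0): J: 5 → 4, ΔJ = -1 — ok.

parity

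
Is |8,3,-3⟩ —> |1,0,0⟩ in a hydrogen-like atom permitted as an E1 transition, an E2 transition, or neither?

neither

Δl = 0 − 3 = -3; l_i + l_f = 3.
Δm_l = +3.
E1 (Δl = ±1, |Δm_l| ≤ 1): not satisfied.
E2 (Δl = 0,±2, l_i+l_f ≥ 2, |Δm_l| ≤ 2): not satisfied.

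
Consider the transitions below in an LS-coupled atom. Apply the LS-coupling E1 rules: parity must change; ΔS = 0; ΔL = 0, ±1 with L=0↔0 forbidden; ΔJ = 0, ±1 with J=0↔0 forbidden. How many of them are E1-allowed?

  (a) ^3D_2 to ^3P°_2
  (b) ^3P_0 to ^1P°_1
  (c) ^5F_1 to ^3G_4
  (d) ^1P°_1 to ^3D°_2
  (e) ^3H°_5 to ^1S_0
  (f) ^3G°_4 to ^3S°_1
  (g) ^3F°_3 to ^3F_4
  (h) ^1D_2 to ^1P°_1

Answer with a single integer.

3

(a) allowed
(b) forbidden (ΔS fails)
(c) forbidden (parity, ΔS, ΔJ fail)
(d) forbidden (parity, ΔS fail)
(e) forbidden (ΔS, ΔL, ΔJ fail)
(f) forbidden (parity, ΔL, ΔJ fail)
(g) allowed
(h) allowed
Total allowed: 3 of 8.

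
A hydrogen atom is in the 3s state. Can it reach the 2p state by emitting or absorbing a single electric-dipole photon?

l: 0 → 1 (Δl = +1). Δl = ±1 ✓.
All E1 selection rules are satisfied.

allowed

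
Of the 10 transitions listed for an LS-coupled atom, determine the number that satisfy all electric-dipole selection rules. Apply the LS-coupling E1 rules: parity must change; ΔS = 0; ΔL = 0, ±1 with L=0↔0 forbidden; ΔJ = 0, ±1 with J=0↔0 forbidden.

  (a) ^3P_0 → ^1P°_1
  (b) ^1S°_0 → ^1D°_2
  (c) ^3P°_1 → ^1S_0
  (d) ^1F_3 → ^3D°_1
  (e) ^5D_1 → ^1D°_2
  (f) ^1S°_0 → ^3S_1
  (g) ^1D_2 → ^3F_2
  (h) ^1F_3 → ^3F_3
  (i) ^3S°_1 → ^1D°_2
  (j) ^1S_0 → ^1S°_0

(a) forbidden (ΔS fails)
(b) forbidden (parity, ΔL, ΔJ fail)
(c) forbidden (ΔS fails)
(d) forbidden (ΔS, ΔJ fail)
(e) forbidden (ΔS fails)
(f) forbidden (ΔS, ΔL fail)
(g) forbidden (parity, ΔS fail)
(h) forbidden (parity, ΔS fail)
(i) forbidden (parity, ΔS, ΔL fail)
(j) forbidden (ΔL, ΔJ fail)
Total allowed: 0 of 10.

0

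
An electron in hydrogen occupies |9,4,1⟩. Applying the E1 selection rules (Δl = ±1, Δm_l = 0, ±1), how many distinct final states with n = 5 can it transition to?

3

E1 requires Δl = ±1, so l_f ∈ {3, 5}; with 0 ≤ l_f ≤ n_f−1 = 4, the allowed l_f values are {3}.
For l_f = 3: m_f ∈ {m_i−1, m_i, m_i+1} ∩ [−3, 3] = {0, 1, 2} → 3 states.
Total: 3.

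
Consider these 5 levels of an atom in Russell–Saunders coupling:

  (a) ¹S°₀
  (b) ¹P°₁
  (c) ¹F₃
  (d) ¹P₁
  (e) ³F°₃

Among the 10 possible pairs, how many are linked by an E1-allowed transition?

(a)–(b): forbidden (parity).
(a)–(c): forbidden (ΔL, ΔJ).
(a)–(d): allowed.
(a)–(e): forbidden (parity, ΔS, ΔL, ΔJ).
(b)–(c): forbidden (ΔL, ΔJ).
(b)–(d): allowed.
(b)–(e): forbidden (parity, ΔS, ΔL, ΔJ).
(c)–(d): forbidden (parity, ΔL, ΔJ).
(c)–(e): forbidden (ΔS).
(d)–(e): forbidden (ΔS, ΔL, ΔJ).
Allowed pairs: 2 of 10.

2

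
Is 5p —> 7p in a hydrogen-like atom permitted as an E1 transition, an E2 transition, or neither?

Δl = 1 − 1 = +0; l_i + l_f = 2.
E1 (Δl = ±1): not satisfied.
E2 (Δl = 0,±2, l_i+l_f ≥ 2): satisfied.

E2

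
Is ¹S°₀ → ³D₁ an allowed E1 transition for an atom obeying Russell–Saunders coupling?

Parity must change: odd → even — ok.
ΔS = 0: S: 0 → 1 — fails.
ΔL = 0, ±1 (not L=0↔0): L: 0 → 2, ΔL = +2 — fails.
ΔJ = 0, ±1 (not J=0↔0): J: 0 → 1, ΔJ = +1 — ok.
Rule(s) violated: ΔS, ΔL.

forbidden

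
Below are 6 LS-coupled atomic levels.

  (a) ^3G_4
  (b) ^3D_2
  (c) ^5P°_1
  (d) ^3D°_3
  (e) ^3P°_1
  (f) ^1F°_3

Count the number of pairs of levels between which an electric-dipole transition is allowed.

2

(a)–(b): forbidden (parity, ΔL, ΔJ).
(a)–(c): forbidden (ΔS, ΔL, ΔJ).
(a)–(d): forbidden (ΔL).
(a)–(e): forbidden (ΔL, ΔJ).
(a)–(f): forbidden (ΔS).
(b)–(c): forbidden (ΔS).
(b)–(d): allowed.
(b)–(e): allowed.
(b)–(f): forbidden (ΔS).
(c)–(d): forbidden (parity, ΔS, ΔJ).
(c)–(e): forbidden (parity, ΔS).
(c)–(f): forbidden (parity, ΔS, ΔL, ΔJ).
(d)–(e): forbidden (parity, ΔJ).
(d)–(f): forbidden (parity, ΔS).
(e)–(f): forbidden (parity, ΔS, ΔL, ΔJ).
Allowed pairs: 2 of 15.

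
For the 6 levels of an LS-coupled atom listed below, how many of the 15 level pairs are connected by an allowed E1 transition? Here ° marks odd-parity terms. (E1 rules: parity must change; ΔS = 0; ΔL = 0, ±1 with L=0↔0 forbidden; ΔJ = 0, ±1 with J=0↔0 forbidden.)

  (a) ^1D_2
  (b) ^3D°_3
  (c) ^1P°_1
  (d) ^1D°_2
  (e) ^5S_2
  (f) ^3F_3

3

(a)–(b): forbidden (ΔS).
(a)–(c): allowed.
(a)–(d): allowed.
(a)–(e): forbidden (parity, ΔS, ΔL).
(a)–(f): forbidden (parity, ΔS).
(b)–(c): forbidden (parity, ΔS, ΔJ).
(b)–(d): forbidden (parity, ΔS).
(b)–(e): forbidden (ΔS, ΔL).
(b)–(f): allowed.
(c)–(d): forbidden (parity).
(c)–(e): forbidden (ΔS).
(c)–(f): forbidden (ΔS, ΔL, ΔJ).
(d)–(e): forbidden (ΔS, ΔL).
(d)–(f): forbidden (ΔS).
(e)–(f): forbidden (parity, ΔS, ΔL).
Allowed pairs: 3 of 15.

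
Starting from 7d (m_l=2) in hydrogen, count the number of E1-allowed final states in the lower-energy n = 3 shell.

E1 requires Δl = ±1, so l_f ∈ {1, 3}; with 0 ≤ l_f ≤ n_f−1 = 2, the allowed l_f values are {1}.
For l_f = 1: m_f ∈ {m_i−1, m_i, m_i+1} ∩ [−1, 1] = {1} → 1 state.
Total: 1.

1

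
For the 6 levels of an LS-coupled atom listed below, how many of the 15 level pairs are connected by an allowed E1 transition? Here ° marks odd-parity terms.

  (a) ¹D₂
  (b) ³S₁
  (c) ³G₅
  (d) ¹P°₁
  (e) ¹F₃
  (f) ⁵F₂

(a)–(b): forbidden (parity, ΔS, ΔL).
(a)–(c): forbidden (parity, ΔS, ΔL, ΔJ).
(a)–(d): allowed.
(a)–(e): forbidden (parity).
(a)–(f): forbidden (parity, ΔS).
(b)–(c): forbidden (parity, ΔL, ΔJ).
(b)–(d): forbidden (ΔS).
(b)–(e): forbidden (parity, ΔS, ΔL, ΔJ).
(b)–(f): forbidden (parity, ΔS, ΔL).
(c)–(d): forbidden (ΔS, ΔL, ΔJ).
(c)–(e): forbidden (parity, ΔS, ΔJ).
(c)–(f): forbidden (parity, ΔS, ΔJ).
(d)–(e): forbidden (ΔL, ΔJ).
(d)–(f): forbidden (ΔS, ΔL).
(e)–(f): forbidden (parity, ΔS).
Allowed pairs: 1 of 15.

1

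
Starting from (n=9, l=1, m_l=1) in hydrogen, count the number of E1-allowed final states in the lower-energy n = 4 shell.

4

E1 requires Δl = ±1, so l_f ∈ {0, 2}; with 0 ≤ l_f ≤ n_f−1 = 3, the allowed l_f values are {0, 2}.
For l_f = 0: m_f ∈ {m_i−1, m_i, m_i+1} ∩ [−0, 0] = {0} → 1 state.
For l_f = 2: m_f ∈ {m_i−1, m_i, m_i+1} ∩ [−2, 2] = {0, 1, 2} → 3 states.
Total: 4.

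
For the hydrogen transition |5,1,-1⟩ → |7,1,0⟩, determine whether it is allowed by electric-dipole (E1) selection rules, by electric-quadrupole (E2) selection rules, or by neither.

Δl = 1 − 1 = +0; l_i + l_f = 2.
Δm_l = +1.
E1 (Δl = ±1, |Δm_l| ≤ 1): not satisfied.
E2 (Δl = 0,±2, l_i+l_f ≥ 2, |Δm_l| ≤ 2): satisfied.

E2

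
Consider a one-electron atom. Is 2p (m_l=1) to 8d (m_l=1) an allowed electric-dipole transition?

allowed

l: 1 → 2 (Δl = +1). Δl = ±1 ok.
Δm_l = 1 − (1) = +0. E1 requires Δm_l = 0, ±1: ok.
All E1 selection rules are satisfied.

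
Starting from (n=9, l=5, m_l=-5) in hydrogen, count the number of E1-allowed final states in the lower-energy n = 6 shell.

1

E1 requires Δl = ±1, so l_f ∈ {4, 6}; with 0 ≤ l_f ≤ n_f−1 = 5, the allowed l_f values are {4}.
For l_f = 4: m_f ∈ {m_i−1, m_i, m_i+1} ∩ [−4, 4] = {-4} → 1 state.
Total: 1.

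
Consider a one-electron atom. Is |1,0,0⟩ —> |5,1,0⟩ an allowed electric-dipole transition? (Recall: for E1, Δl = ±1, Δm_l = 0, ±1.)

Initial l = 0, final l = 1, so Δl = +1. E1 requires Δl = ±1: satisfied.
Δm_l = 0 − (0) = +0. E1 requires Δm_l = 0, ±1: satisfied.
All E1 selection rules are satisfied.

allowed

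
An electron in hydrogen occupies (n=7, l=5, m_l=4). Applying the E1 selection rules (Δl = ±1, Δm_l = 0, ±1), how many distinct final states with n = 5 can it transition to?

2

E1 requires Δl = ±1, so l_f ∈ {4, 6}; with 0 ≤ l_f ≤ n_f−1 = 4, the allowed l_f values are {4}.
For l_f = 4: m_f ∈ {m_i−1, m_i, m_i+1} ∩ [−4, 4] = {3, 4} → 2 states.
Total: 2.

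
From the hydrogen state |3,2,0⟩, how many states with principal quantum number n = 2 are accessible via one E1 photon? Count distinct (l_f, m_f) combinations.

3

E1 requires Δl = ±1, so l_f ∈ {1, 3}; with 0 ≤ l_f ≤ n_f−1 = 1, the allowed l_f values are {1}.
For l_f = 1: m_f ∈ {m_i−1, m_i, m_i+1} ∩ [−1, 1] = {-1, 0, 1} → 3 states.
Total: 3.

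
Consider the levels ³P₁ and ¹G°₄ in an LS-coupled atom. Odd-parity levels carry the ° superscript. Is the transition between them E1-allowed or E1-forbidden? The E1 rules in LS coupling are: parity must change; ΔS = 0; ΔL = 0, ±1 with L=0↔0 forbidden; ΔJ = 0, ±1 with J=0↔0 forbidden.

Parity must change: even → odd — passes.
ΔS = 0: S: 1 → 0 — fails.
ΔL = 0, ±1 (not L=0↔0): L: 1 → 4, ΔL = +3 — fails.
ΔJ = 0, ±1 (not J=0↔0): J: 1 → 4, ΔJ = +3 — fails.
Rule(s) violated: ΔS, ΔL, ΔJ.

forbidden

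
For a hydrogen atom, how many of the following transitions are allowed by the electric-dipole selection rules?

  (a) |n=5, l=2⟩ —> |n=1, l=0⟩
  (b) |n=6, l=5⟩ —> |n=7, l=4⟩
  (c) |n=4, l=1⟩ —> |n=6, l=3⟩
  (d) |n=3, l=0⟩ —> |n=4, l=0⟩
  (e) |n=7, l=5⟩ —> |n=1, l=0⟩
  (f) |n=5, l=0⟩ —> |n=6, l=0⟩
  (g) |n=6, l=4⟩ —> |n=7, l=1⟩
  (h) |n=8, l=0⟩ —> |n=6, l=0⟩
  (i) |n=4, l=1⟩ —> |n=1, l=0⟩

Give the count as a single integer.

(a) forbidden — Δl = -2 (E1 requires Δl = ±1)
(b) allowed
(c) forbidden — Δl = +2 (E1 requires Δl = ±1)
(d) forbidden — Δl = +0 (E1 requires Δl = ±1)
(e) forbidden — Δl = -5 (E1 requires Δl = ±1)
(f) forbidden — Δl = +0 (E1 requires Δl = ±1)
(g) forbidden — Δl = -3 (E1 requires Δl = ±1)
(h) forbidden — Δl = +0 (E1 requires Δl = ±1)
(i) allowed
Total allowed: 2 of 9.

2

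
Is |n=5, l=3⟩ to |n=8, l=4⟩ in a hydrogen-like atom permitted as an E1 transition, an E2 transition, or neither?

Δl = 4 − 3 = +1; l_i + l_f = 7.
E1 (Δl = ±1): satisfied.
E2 (Δl = 0,±2, l_i+l_f ≥ 2): not satisfied.

E1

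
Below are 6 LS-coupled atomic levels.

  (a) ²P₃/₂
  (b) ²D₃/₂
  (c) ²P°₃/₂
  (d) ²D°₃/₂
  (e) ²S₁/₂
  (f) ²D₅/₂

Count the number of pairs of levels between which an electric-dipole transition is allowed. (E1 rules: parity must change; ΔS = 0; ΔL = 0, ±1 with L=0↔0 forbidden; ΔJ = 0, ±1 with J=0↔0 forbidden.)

(a)–(b): forbidden (parity).
(a)–(c): allowed.
(a)–(d): allowed.
(a)–(e): forbidden (parity).
(a)–(f): forbidden (parity).
(b)–(c): allowed.
(b)–(d): allowed.
(b)–(e): forbidden (parity, ΔL).
(b)–(f): forbidden (parity).
(c)–(d): forbidden (parity).
(c)–(e): allowed.
(c)–(f): allowed.
(d)–(e): forbidden (ΔL).
(d)–(f): allowed.
(e)–(f): forbidden (parity, ΔL, ΔJ).
Allowed pairs: 7 of 15.

7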